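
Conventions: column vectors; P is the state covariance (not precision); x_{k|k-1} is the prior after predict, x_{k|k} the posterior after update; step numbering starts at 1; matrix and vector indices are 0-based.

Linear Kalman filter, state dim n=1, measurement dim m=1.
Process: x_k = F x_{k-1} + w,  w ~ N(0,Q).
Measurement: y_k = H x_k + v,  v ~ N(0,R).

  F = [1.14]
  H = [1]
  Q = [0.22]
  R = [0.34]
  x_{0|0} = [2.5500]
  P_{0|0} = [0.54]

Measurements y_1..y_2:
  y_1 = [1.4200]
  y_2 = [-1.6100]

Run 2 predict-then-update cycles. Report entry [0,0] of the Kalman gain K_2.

K[0,0] = 0.6149

step 1: x^-=[2.9070]  P^-=[0.9218]  S=[1.2618]  K=[0.7305]  nu=[-1.4870]  x^+=[1.8207]  P^+=[0.2484]
step 2: x^-=[2.0756]  P^-=[0.5428]  S=[0.8828]  K=[0.6149]  nu=[-3.6856]  x^+=[-0.1905]  P^+=[0.2091]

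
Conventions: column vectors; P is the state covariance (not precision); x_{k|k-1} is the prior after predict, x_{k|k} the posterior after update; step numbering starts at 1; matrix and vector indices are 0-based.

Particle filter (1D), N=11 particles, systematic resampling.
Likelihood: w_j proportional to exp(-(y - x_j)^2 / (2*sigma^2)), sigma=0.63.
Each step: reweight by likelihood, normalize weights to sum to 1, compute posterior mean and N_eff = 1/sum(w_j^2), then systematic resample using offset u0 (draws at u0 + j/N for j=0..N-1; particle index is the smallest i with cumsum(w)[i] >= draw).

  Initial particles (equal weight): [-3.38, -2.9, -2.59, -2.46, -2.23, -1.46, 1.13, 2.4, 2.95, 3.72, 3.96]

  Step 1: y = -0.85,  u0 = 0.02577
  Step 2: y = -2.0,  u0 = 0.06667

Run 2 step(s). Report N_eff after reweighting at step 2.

N_eff = 10.8866

step 1: w=[0.0004, 0.0064, 0.0279, 0.0484, 0.1150, 0.7928, 0.0091, 0.0000, 0.0000, 0.0000, 0.0000]  mean=-1.6149  Neff=1.5503  idx=[2, 4, 5, 5, 5, 5, 5, 5, 5, 5, 5]
step 2: w=[0.0825, 0.1197, 0.0886, 0.0886, 0.0886, 0.0886, 0.0886, 0.0886, 0.0886, 0.0886, 0.0886]  mean=-1.6455  Neff=10.8866  idx=[0, 1, 2, 3, 4, 5, 6, 7, 8, 9, 10]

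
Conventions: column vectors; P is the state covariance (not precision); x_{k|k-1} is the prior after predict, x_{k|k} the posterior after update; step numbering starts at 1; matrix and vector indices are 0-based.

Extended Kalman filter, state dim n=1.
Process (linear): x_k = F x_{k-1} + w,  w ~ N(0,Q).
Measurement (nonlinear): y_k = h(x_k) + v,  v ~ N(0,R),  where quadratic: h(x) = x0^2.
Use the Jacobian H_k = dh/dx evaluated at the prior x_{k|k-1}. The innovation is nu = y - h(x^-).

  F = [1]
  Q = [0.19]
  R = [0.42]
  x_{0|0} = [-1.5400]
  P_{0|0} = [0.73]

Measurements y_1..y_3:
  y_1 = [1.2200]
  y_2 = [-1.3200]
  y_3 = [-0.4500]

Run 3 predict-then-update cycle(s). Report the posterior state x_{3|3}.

step 1: x^-=[-1.5400]  P^-=[0.9200]  H_jac=[-3.0800]  S=[9.1475]  K=[-0.3098]  nu=[-1.1516]  x^+=[-1.1833]  P^+=[0.0422]
step 2: x^-=[-1.1833]  P^-=[0.2322]  H_jac=[-2.3665]  S=[1.7207]  K=[-0.3194]  nu=[-2.7201]  x^+=[-0.3144]  P^+=[0.0567]
step 3: x^-=[-0.3144]  P^-=[0.2467]  H_jac=[-0.6288]  S=[0.5176]  K=[-0.2997]  nu=[-0.5489]  x^+=[-0.1499]  P^+=[0.2002]

x_post = [-0.1499]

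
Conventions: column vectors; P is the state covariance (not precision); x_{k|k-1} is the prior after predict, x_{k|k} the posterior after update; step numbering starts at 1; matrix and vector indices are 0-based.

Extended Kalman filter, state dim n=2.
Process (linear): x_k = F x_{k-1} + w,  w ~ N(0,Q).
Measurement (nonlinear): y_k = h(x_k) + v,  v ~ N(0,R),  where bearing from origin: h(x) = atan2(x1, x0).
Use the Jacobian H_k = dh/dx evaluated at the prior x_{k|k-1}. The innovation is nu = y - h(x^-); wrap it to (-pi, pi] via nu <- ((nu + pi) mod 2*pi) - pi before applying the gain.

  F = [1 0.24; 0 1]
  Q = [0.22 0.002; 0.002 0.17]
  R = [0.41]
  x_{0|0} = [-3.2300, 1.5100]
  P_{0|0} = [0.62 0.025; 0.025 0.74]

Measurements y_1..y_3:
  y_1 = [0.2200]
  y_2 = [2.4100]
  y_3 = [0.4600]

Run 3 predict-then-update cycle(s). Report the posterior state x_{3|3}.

step 1: x^-=[-2.8676, 1.5100]  P^-=[0.8946 0.2046; 0.2046 0.9100]  H_jac=[-0.1438 -0.2730]  S=[0.5124]  K=[-0.3600; -0.5423]  nu=[-2.4369]  x^+=[-1.9902, 2.8315]  P^+=[0.8282 0.1046; 0.1046 0.7593]
step 2: x^-=[-1.3107, 2.8315]  P^-=[1.1421 0.2888; 0.2888 0.9293]  H_jac=[-0.2908 -0.1346]  S=[0.5461]  K=[-0.6795; -0.3829]  nu=[0.4057]  x^+=[-1.5863, 2.6762]  P^+=[0.8900 0.1467; 0.1467 0.8492]
step 3: x^-=[-0.9441, 2.6762]  P^-=[1.2293 0.3525; 0.3525 1.0192]  H_jac=[-0.3323 -0.1172]  S=[0.5872]  K=[-0.7660; -0.4030]  nu=[-1.4499]  x^+=[0.1667, 3.2604]  P^+=[0.8847 0.1713; 0.1713 0.9239]

x_post = [0.1667, 3.2604]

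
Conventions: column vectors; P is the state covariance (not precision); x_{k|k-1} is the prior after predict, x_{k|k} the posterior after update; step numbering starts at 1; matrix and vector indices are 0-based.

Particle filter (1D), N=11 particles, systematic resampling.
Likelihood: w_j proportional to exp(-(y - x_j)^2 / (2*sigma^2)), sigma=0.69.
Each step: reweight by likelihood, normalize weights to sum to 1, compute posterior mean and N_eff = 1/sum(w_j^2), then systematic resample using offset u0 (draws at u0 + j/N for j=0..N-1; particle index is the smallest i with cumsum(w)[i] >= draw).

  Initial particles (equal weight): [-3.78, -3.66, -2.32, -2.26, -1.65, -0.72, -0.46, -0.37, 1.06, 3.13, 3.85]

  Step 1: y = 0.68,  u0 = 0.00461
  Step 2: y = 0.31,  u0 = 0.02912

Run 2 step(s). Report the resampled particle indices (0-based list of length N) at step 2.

resampled_idx = [0, 1, 2, 3, 4, 5, 6, 7, 8, 9, 10]

step 1: w=[0.0000, 0.0000, 0.0001, 0.0001, 0.0021, 0.0817, 0.1635, 0.2011, 0.5501, 0.0012, 0.0000]  mean=0.3746  Neff=2.6557  idx=[5, 6, 6, 7, 7, 8, 8, 8, 8, 8, 8]
step 2: w=[0.0551, 0.0901, 0.0901, 0.1033, 0.1033, 0.0930, 0.0930, 0.0930, 0.0930, 0.0930, 0.0930]  mean=0.3925  Neff=10.8077  idx=[0, 1, 2, 3, 4, 5, 6, 7, 8, 9, 10]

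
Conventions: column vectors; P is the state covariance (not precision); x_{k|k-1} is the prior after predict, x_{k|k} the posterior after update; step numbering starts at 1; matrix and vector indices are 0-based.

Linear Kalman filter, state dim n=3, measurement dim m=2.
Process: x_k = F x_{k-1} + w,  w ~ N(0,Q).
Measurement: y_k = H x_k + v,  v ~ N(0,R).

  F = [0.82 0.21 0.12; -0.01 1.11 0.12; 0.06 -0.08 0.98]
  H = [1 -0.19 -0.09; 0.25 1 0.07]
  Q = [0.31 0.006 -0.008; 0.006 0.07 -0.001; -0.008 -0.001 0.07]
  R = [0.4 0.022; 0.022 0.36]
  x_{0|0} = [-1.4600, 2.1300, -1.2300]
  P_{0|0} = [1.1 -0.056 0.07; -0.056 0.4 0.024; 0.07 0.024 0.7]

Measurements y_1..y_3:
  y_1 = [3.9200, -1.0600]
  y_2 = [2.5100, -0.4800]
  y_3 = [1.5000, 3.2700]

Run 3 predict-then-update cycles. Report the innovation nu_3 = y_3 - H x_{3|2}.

step 1: x^-=[-0.8975, 2.2313, -1.4634]  P^-=[1.0731 0.0601 0.1862; 0.0601 0.5805 0.0671; 0.1862 0.0671 0.7538]  S=[1.4461 0.2343; 0.2343 1.0572]  K=[0.6952 0.1688; -0.1358 0.5978; 0.0493 0.1464]  nu=[5.1097, -2.9645]  x^+=[2.1545, -0.2349, -1.6458]  P^+=[0.2890 -0.0021 0.0847; -0.0021 0.2140 -0.0181; 0.0847 -0.0181 0.7242]
step 2: x^-=[1.5199, -0.4797, -1.4648]  P^-=[0.5392 0.0674 0.1530; 0.0674 0.3392 0.0452; 0.1530 0.0452 0.7808]  S=[0.9062 0.1542; 0.1542 0.7821]  K=[0.5374 0.1662; -0.0822 0.4755; 0.0536 0.1660]  nu=[0.7671, -0.2777]  x^+=[1.8860, -0.6748, -1.4698]  P^+=[0.2283 0.0083 0.0902; 0.0083 0.1683 -0.0144; 0.0902 -0.0144 0.7539]
step 3: x^-=[1.2284, -0.9443, -1.2732]  P^-=[0.5017 0.0682 0.1589; 0.0682 0.2840 0.0574; 0.1589 0.0574 0.8087]  S=[0.8659 0.1550; 0.1550 0.7270]  K=[0.5172 0.1714; -0.0672 0.4339; 0.0510 0.2006]  nu=[-0.0224, 3.9963]  x^+=[1.9018, 0.7914, -0.4729]  P^+=[0.2212 0.0112 0.0937; 0.0112 0.1522 -0.0043; 0.0937 -0.0043 0.7741]

innov = [-0.0224, 3.9963]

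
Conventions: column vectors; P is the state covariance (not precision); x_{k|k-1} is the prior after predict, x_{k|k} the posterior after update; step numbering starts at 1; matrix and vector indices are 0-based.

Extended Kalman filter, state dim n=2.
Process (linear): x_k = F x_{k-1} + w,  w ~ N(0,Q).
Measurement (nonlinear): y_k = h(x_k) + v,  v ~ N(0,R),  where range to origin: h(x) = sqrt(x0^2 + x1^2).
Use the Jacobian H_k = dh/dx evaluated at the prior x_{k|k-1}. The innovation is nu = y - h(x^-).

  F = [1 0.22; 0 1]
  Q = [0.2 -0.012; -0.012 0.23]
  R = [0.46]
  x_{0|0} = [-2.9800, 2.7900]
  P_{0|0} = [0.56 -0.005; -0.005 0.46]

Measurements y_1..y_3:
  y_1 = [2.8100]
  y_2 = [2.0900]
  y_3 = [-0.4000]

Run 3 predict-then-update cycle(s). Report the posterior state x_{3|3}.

x_post = [-0.8513, 0.6726]

step 1: x^-=[-2.3662, 2.7900]  P^-=[0.7801 0.0842; 0.0842 0.6900]  H_jac=[-0.6468 0.7627]  S=[1.1046]  K=[-0.3986; 0.4271]  nu=[-0.8483]  x^+=[-2.0280, 2.4277]  P^+=[0.6045 0.2723; 0.2723 0.4885]
step 2: x^-=[-1.4940, 2.4277]  P^-=[0.9480 0.3677; 0.3677 0.7185]  H_jac=[-0.5241 0.8517]  S=[0.9133]  K=[-0.2011; 0.4590]  nu=[-0.7606]  x^+=[-1.3410, 2.0786]  P^+=[0.9110 0.4520; 0.4520 0.5261]
step 3: x^-=[-0.8837, 2.0786]  P^-=[1.3354 0.5558; 0.5558 0.7561]  H_jac=[-0.3913 0.9203]  S=[0.9045]  K=[-0.0122; 0.5288]  nu=[-2.6587]  x^+=[-0.8513, 0.6726]  P^+=[1.3353 0.5616; 0.5616 0.5031]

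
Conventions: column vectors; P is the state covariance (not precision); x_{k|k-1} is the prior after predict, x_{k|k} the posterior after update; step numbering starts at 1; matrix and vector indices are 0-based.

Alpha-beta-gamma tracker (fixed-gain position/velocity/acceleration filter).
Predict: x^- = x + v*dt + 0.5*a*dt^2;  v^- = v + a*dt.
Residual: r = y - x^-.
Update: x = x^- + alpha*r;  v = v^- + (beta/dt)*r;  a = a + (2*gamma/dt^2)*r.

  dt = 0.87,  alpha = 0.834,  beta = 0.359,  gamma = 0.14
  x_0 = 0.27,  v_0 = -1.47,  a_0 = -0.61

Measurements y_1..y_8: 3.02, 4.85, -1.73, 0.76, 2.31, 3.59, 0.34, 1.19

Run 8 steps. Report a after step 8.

a_post = -0.4903

step 1: x_pred=-1.2398  r=4.2598  x^+=2.3129  v^+=-0.2429  a^+=0.9658
step 2: x_pred=2.4670  r=2.3830  x^+=4.4544  v^+=1.5806  a^+=1.8473
step 3: x_pred=6.5287  r=-8.2587  x^+=-0.3591  v^+=-0.2201  a^+=-1.2078
step 4: x_pred=-1.0076  r=1.7676  x^+=0.4666  v^+=-0.5415  a^+=-0.5539
step 5: x_pred=-0.2141  r=2.5241  x^+=1.8910  v^+=0.0182  a^+=0.3798
step 6: x_pred=2.0506  r=1.5394  x^+=3.3345  v^+=0.9839  a^+=0.9493
step 7: x_pred=4.5497  r=-4.2097  x^+=1.0388  v^+=0.0727  a^+=-0.6080
step 8: x_pred=0.8720  r=0.3180  x^+=1.1372  v^+=-0.3250  a^+=-0.4903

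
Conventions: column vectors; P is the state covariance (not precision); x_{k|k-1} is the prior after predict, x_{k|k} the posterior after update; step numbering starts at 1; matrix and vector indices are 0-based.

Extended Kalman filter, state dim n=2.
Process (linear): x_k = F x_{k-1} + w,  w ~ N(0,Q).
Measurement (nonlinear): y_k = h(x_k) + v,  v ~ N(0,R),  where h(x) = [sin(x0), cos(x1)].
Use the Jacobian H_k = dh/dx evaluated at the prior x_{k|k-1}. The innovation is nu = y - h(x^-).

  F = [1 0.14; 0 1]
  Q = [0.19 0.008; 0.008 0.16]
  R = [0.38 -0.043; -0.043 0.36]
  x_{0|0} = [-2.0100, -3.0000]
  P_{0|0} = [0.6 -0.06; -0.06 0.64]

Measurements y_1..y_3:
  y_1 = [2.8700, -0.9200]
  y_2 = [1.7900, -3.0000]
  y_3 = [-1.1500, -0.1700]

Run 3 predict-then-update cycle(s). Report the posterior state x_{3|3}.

x_post = [-6.6140, -4.1733]

step 1: x^-=[-2.4300, -3.0000]  P^-=[0.7857 0.0376; 0.0376 0.8000]  H_jac=[-0.7573 0.0000; 0.0000 0.1411]  S=[0.8307 -0.0470; -0.0470 0.3759]  K=[-0.7207 -0.0760; -0.0174 0.2981]  nu=[3.5230, 0.0700]  x^+=[-4.9743, -3.0405]  P^+=[0.3573 0.0257; 0.0257 0.7658]
step 2: x^-=[-5.4000, -3.0405]  P^-=[0.5695 0.1409; 0.1409 0.9258]  H_jac=[0.6347 0.0000; 0.0000 0.1010]  S=[0.6094 -0.0340; -0.0340 0.3694]  K=[0.5983 0.0935; 0.1617 0.2679]  nu=[1.0172, -2.0051]  x^+=[-4.9789, -3.4132]  P^+=[0.3519 0.0786; 0.0786 0.8863]
step 3: x^-=[-5.4567, -3.4132]  P^-=[0.5813 0.2107; 0.2107 1.0463]  H_jac=[0.6775 0.0000; 0.0000 -0.2683]  S=[0.6468 -0.0813; -0.0813 0.4353]  K=[0.6068 -0.0165; 0.1430 -0.6181]  nu=[-1.8855, 0.7933]  x^+=[-6.6140, -4.1733]  P^+=[0.3414 0.1195; 0.1195 0.8524]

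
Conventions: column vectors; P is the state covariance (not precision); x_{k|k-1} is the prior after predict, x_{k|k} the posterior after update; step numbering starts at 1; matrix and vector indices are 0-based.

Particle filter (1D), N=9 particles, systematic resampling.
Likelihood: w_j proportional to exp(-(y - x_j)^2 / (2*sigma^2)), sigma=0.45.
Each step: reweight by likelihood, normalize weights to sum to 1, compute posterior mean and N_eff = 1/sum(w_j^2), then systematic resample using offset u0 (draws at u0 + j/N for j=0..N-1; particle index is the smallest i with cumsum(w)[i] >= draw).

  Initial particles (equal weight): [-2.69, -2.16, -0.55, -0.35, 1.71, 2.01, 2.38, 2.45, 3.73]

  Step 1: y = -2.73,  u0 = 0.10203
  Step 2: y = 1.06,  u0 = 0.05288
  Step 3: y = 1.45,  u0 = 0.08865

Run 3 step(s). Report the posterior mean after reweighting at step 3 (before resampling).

step 1: w=[0.6896, 0.3104, 0.0000, 0.0000, 0.0000, 0.0000, 0.0000, 0.0000, 0.0000]  mean=-2.5255  Neff=1.7486  idx=[0, 0, 0, 0, 0, 0, 1, 1, 1]
step 2: w=[0.0000, 0.0000, 0.0000, 0.0000, 0.0000, 0.0000, 0.3333, 0.3333, 0.3333]  mean=-2.1601  Neff=3.0013  idx=[6, 6, 6, 7, 7, 7, 8, 8, 8]
step 3: w=[0.1111, 0.1111, 0.1111, 0.1111, 0.1111, 0.1111, 0.1111, 0.1111, 0.1111]  mean=-2.1600  Neff=9.0000  idx=[0, 1, 2, 3, 4, 5, 6, 7, 8]

post_mean = -2.1600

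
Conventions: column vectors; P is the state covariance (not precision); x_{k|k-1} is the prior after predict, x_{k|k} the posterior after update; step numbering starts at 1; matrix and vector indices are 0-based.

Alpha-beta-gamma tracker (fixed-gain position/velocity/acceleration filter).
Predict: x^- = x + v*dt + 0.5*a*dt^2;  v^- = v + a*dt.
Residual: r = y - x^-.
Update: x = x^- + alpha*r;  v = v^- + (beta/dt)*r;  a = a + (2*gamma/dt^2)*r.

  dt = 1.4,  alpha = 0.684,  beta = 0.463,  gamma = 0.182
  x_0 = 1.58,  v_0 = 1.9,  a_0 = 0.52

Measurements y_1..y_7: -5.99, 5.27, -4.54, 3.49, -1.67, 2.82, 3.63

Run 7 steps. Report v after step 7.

v_post = 1.9465

step 1: x_pred=4.7496  r=-10.7396  x^+=-2.5963  v^+=-0.9237  a^+=-1.4745
step 2: x_pred=-5.3345  r=10.6045  x^+=1.9190  v^+=0.5190  a^+=0.4949
step 3: x_pred=3.1306  r=-7.6706  x^+=-2.1161  v^+=-1.3249  a^+=-0.9296
step 4: x_pred=-4.8819  r=8.3719  x^+=0.8445  v^+=0.1424  a^+=0.6252
step 5: x_pred=1.6564  r=-3.3264  x^+=-0.6188  v^+=-0.0825  a^+=0.0074
step 6: x_pred=-0.7271  r=3.5471  x^+=1.6991  v^+=1.1009  a^+=0.6661
step 7: x_pred=3.8932  r=-0.2632  x^+=3.7132  v^+=1.9465  a^+=0.6173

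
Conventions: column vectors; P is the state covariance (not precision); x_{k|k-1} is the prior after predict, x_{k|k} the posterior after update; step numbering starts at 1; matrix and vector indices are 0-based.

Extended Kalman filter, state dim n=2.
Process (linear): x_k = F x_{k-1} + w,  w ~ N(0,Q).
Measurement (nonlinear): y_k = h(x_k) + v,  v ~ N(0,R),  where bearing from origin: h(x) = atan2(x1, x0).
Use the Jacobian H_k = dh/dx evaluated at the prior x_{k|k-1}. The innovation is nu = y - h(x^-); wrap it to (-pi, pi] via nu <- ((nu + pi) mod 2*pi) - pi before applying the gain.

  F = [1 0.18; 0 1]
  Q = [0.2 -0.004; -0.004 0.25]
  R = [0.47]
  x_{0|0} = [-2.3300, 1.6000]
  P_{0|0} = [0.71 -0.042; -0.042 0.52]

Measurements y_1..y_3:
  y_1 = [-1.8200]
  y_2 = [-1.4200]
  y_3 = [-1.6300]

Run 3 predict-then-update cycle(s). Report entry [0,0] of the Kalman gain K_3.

K[0,0] = -0.0057

step 1: x^-=[-2.0420, 1.6000]  P^-=[0.9117 0.0476; 0.0476 0.7700]  H_jac=[-0.2377 -0.3034]  S=[0.5993]  K=[-0.3858; -0.4087]  nu=[1.9862]  x^+=[-2.8083, 0.7882]  P^+=[0.8225 -0.0469; -0.0469 0.6699]
step 2: x^-=[-2.6664, 0.7882]  P^-=[1.0273 0.0697; 0.0697 0.9199]  H_jac=[-0.1019 -0.3449]  S=[0.5950]  K=[-0.2164; -0.5452]  nu=[2.0090]  x^+=[-3.1012, -0.3071]  P^+=[0.9995 -0.0005; -0.0005 0.7430]
step 3: x^-=[-3.1565, -0.3071]  P^-=[1.2234 0.1292; 0.1292 0.9930]  H_jac=[0.0305 -0.3138]  S=[0.5665]  K=[-0.0057; -0.5432]  nu=[1.4146]  x^+=[-3.1645, -1.0755]  P^+=[1.2233 0.1275; 0.1275 0.8259]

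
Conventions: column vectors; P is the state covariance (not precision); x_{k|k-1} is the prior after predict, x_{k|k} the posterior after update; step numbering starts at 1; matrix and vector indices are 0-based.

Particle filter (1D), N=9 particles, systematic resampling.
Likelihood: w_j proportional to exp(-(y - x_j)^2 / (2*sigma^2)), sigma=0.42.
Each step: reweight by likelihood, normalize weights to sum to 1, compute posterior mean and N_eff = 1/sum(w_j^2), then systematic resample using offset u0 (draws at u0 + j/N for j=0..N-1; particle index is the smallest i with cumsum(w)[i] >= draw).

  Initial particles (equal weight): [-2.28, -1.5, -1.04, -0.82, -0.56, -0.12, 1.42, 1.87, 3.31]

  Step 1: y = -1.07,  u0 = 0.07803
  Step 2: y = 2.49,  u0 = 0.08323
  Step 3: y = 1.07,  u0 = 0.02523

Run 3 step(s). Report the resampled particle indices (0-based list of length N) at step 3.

step 1: w=[0.0053, 0.1974, 0.3326, 0.2793, 0.1595, 0.0258, 0.0000, 0.0000, 0.0000]  mean=-0.9756  Neff=3.9404  idx=[1, 1, 2, 2, 2, 3, 3, 4, 4]
step 2: w=[0.0000, 0.0000, 0.0001, 0.0001, 0.0001, 0.0046, 0.0046, 0.4953, 0.4953]  mean=-0.5625  Neff=2.0376  idx=[7, 7, 7, 7, 8, 8, 8, 8, 8]
step 3: w=[0.1111, 0.1111, 0.1111, 0.1111, 0.1111, 0.1111, 0.1111, 0.1111, 0.1111]  mean=-0.5600  Neff=9.0000  idx=[0, 1, 2, 3, 4, 5, 6, 7, 8]

resampled_idx = [0, 1, 2, 3, 4, 5, 6, 7, 8]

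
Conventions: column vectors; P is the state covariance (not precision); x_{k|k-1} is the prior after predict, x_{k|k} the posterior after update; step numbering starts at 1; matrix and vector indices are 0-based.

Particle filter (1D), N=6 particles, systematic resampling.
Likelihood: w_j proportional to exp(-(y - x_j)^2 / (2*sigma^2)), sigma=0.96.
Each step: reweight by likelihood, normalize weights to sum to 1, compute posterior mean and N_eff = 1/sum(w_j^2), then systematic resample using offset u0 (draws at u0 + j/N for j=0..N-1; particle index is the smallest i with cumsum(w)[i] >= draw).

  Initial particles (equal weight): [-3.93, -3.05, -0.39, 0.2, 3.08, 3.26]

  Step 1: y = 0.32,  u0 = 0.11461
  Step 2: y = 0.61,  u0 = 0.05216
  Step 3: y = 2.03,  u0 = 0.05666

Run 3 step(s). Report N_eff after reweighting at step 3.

N_eff = 4.9298

step 1: w=[0.0000, 0.0012, 0.4273, 0.5573, 0.0090, 0.0052]  mean=-0.0143  Neff=2.0272  idx=[2, 2, 3, 3, 3, 3]
step 2: w=[0.1207, 0.1207, 0.1896, 0.1896, 0.1896, 0.1896]  mean=0.0575  Neff=5.7806  idx=[0, 1, 2, 3, 4, 5]
step 3: w=[0.0568, 0.0568, 0.2216, 0.2216, 0.2216, 0.2216]  mean=0.1329  Neff=4.9298  idx=[0, 2, 3, 3, 4, 5]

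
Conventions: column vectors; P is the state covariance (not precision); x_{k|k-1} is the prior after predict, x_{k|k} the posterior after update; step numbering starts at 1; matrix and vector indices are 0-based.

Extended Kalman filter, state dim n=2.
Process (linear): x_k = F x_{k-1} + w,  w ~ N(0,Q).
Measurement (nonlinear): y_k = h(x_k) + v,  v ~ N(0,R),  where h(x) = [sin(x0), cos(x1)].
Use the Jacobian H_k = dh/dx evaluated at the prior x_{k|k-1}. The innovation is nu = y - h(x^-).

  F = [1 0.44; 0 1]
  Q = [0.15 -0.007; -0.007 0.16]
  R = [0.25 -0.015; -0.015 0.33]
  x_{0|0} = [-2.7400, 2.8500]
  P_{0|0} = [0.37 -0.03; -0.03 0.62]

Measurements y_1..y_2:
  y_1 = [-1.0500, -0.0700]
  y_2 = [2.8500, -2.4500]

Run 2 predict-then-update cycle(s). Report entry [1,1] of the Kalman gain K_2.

step 1: x^-=[-1.4860, 2.8500]  P^-=[0.6136 0.2358; 0.2358 0.7800]  H_jac=[0.0847 0.0000; 0.0000 -0.2875]  S=[0.2544 -0.0207; -0.0207 0.3945]  K=[0.1911 -0.1618; 0.0323 -0.5668]  nu=[-0.0536, 0.8878]  x^+=[-1.6399, 2.3451]  P^+=[0.5927 0.1957; 0.1957 0.6523]
step 2: x^-=[-0.6080, 2.3451]  P^-=[1.0412 0.4757; 0.4757 0.8123]  H_jac=[0.8208 0.0000; 0.0000 -0.7149]  S=[0.9514 -0.2941; -0.2941 0.7451]  K=[0.8624 -0.1160; 0.1930 -0.7031]  nu=[3.4213, -1.7508]  x^+=[2.5454, 4.2364]  P^+=[0.2648 0.0716; 0.0716 0.3286]

K[1,1] = -0.7031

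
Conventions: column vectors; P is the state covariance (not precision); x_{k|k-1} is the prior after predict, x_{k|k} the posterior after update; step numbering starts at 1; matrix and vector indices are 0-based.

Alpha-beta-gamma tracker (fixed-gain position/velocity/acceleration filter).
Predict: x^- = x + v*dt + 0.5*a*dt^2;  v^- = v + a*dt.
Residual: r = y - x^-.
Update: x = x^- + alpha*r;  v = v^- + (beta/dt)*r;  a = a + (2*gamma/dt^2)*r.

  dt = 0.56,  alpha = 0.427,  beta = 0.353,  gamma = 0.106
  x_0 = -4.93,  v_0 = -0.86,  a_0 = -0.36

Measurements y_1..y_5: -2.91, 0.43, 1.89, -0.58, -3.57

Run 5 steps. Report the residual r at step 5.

step 1: x_pred=-5.4680  r=2.5580  x^+=-4.3758  v^+=0.5509  a^+=1.3693
step 2: x_pred=-3.8526  r=4.2826  x^+=-2.0239  v^+=4.0172  a^+=4.2644
step 3: x_pred=0.8944  r=0.9956  x^+=1.3195  v^+=7.0329  a^+=4.9374
step 4: x_pred=6.0321  r=-6.6121  x^+=3.2087  v^+=5.6298  a^+=0.4675
step 5: x_pred=6.4348  r=-10.0048  x^+=2.1627  v^+=-0.4149  a^+=-6.2959

resid = -10.0048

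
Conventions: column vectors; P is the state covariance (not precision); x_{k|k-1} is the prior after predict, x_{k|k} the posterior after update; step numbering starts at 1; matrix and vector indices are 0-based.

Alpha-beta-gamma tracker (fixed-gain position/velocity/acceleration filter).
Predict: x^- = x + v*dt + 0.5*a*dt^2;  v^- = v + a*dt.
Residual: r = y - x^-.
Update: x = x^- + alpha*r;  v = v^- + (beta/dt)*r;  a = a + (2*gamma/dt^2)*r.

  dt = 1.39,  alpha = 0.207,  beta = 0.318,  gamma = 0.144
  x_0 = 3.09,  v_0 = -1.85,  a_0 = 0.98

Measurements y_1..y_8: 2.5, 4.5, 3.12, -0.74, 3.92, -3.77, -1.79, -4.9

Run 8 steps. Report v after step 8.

step 1: x_pred=1.4652  r=1.0348  x^+=1.6794  v^+=-0.2511  a^+=1.1342
step 2: x_pred=2.4262  r=2.0738  x^+=2.8555  v^+=1.8000  a^+=1.4434
step 3: x_pred=6.7518  r=-3.6318  x^+=6.0000  v^+=2.9754  a^+=0.9020
step 4: x_pred=11.0072  r=-11.7472  x^+=8.5755  v^+=1.5417  a^+=-0.8490
step 5: x_pred=9.8983  r=-5.9783  x^+=8.6608  v^+=-1.0061  a^+=-1.7402
step 6: x_pred=5.5812  r=-9.3512  x^+=3.6455  v^+=-5.5643  a^+=-3.1340
step 7: x_pred=-7.1165  r=5.3265  x^+=-6.0139  v^+=-8.7020  a^+=-2.3401
step 8: x_pred=-20.3704  r=15.4704  x^+=-17.1680  v^+=-8.4154  a^+=-0.0340

v_post = -8.4154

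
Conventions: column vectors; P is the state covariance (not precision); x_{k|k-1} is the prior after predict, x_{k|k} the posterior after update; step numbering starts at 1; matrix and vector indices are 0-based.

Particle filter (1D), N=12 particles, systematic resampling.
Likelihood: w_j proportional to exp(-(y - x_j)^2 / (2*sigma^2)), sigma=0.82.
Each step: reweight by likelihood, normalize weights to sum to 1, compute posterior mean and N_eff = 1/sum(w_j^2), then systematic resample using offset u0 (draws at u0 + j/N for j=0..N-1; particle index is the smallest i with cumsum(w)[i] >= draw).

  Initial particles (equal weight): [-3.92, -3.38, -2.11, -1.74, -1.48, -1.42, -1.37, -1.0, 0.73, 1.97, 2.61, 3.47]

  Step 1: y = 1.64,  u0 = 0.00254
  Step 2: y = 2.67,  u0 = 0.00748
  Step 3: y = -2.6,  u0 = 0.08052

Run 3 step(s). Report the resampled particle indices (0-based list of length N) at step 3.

resampled_idx = [0, 0, 0, 0, 0, 0, 0, 0, 0, 0, 0, 2]

step 1: w=[0.0000, 0.0000, 0.0000, 0.0001, 0.0004, 0.0005, 0.0006, 0.0027, 0.2634, 0.4497, 0.2422, 0.0404]  mean=1.8457  Neff=3.0127  idx=[7, 8, 8, 8, 9, 9, 9, 9, 9, 10, 10, 10]
step 2: w=[0.0000, 0.0092, 0.0092, 0.0092, 0.1045, 0.1045, 0.1045, 0.1045, 0.1045, 0.1500, 0.1500, 0.1500]  mean=2.2239  Neff=8.1725  idx=[1, 4, 5, 6, 6, 7, 8, 9, 9, 10, 10, 11]
step 3: w=[0.9959, 0.0007, 0.0007, 0.0007, 0.0007, 0.0007, 0.0007, 0.0000, 0.0000, 0.0000, 0.0000, 0.0000]  mean=0.7351  Neff=1.0083  idx=[0, 0, 0, 0, 0, 0, 0, 0, 0, 0, 0, 2]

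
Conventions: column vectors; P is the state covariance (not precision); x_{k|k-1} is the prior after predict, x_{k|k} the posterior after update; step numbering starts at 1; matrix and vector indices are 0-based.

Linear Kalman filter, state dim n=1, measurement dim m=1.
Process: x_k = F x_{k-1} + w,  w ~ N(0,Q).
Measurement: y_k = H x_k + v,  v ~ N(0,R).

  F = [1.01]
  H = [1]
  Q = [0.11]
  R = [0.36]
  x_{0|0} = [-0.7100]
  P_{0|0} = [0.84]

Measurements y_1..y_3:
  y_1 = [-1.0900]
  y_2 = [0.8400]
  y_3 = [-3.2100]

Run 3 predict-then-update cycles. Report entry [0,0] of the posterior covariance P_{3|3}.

step 1: x^-=[-0.7171]  P^-=[0.9669]  S=[1.3269]  K=[0.7287]  nu=[-0.3729]  x^+=[-0.9888]  P^+=[0.2623]
step 2: x^-=[-0.9987]  P^-=[0.3776]  S=[0.7376]  K=[0.5119]  nu=[1.8387]  x^+=[-0.0574]  P^+=[0.1843]
step 3: x^-=[-0.0580]  P^-=[0.2980]  S=[0.6580]  K=[0.4529]  nu=[-3.1520]  x^+=[-1.4855]  P^+=[0.1630]

P_post[0,0] = 0.1630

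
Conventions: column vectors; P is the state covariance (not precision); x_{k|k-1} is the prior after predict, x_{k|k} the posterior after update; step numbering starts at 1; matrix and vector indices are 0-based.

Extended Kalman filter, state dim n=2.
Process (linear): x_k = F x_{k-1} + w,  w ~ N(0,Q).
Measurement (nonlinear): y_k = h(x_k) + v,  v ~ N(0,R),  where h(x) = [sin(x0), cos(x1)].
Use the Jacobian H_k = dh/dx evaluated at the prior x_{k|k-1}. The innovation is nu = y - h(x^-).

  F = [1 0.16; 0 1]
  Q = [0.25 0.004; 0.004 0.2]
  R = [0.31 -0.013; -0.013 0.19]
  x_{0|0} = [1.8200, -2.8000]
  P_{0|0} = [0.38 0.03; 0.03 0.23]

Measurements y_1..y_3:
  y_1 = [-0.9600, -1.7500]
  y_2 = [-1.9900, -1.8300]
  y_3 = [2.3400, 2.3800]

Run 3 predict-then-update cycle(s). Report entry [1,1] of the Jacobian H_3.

step 1: x^-=[1.3720, -2.8000]  P^-=[0.6455 0.0708; 0.0708 0.4300]  H_jac=[0.1975 0.0000; 0.0000 0.3350]  S=[0.3352 -0.0083; -0.0083 0.2383]  K=[0.3831 0.1129; 0.0568 0.6066]  nu=[-1.9403, -0.8078]  x^+=[0.5374, -3.4001]  P^+=[0.5940 0.0492; 0.0492 0.3418]
step 2: x^-=[-0.0066, -3.4001]  P^-=[0.8685 0.1079; 0.1079 0.5418]  H_jac=[1.0000 0.0000; 0.0000 -0.2557]  S=[1.1784 -0.0406; -0.0406 0.2254]  K=[0.7373 0.0104; 0.0708 -0.6018]  nu=[-1.9834, -0.8632]  x^+=[-1.4779, -3.0211]  P^+=[0.2284 0.0298; 0.0298 0.4508]
step 3: x^-=[-1.9613, -3.0211]  P^-=[0.4995 0.1059; 0.1059 0.6508]  H_jac=[-0.3807 0.0000; 0.0000 0.1202]  S=[0.3824 -0.0178; -0.0178 0.1994]  K=[-0.4964 0.0194; -0.0875 0.3845]  nu=[3.2647, 3.3727]  x^+=[-3.5163, -2.0099]  P^+=[0.4049 0.0844; 0.0844 0.6172]

H_jac[1,1] = 0.1202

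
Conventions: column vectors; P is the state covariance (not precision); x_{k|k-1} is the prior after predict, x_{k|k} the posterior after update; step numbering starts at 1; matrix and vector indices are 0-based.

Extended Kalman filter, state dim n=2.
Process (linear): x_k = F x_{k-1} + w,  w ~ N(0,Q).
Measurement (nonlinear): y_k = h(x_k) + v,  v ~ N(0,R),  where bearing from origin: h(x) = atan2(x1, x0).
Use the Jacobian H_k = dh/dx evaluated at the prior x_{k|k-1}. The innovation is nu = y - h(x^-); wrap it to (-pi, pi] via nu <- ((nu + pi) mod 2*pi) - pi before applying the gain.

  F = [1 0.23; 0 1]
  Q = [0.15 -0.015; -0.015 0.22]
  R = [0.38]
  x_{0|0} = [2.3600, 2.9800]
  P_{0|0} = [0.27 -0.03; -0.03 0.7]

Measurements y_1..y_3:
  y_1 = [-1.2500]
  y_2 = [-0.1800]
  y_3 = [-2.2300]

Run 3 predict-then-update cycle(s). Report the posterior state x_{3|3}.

step 1: x^-=[3.0454, 2.9800]  P^-=[0.4432 0.1160; 0.1160 0.9200]  H_jac=[-0.1641 0.1677]  S=[0.4114]  K=[-0.1295; 0.3288]  nu=[-2.0245]  x^+=[3.3076, 2.3143]  P^+=[0.4363 0.1335; 0.1335 0.8755]
step 2: x^-=[3.8399, 2.3143]  P^-=[0.6941 0.3199; 0.3199 1.0955]  H_jac=[-0.1151 0.1910]  S=[0.4151]  K=[-0.0453; 0.4154]  nu=[-0.7224]  x^+=[3.8727, 2.0142]  P^+=[0.6932 0.3277; 0.3277 1.0239]
step 3: x^-=[4.3359, 2.0142]  P^-=[1.0481 0.5482; 0.5482 1.2439]  H_jac=[-0.0881 0.1897]  S=[0.4146]  K=[0.0281; 0.4526]  nu=[-2.6649]  x^+=[4.2612, 0.8080]  P^+=[1.0478 0.5429; 0.5429 1.1589]

x_post = [4.2612, 0.8080]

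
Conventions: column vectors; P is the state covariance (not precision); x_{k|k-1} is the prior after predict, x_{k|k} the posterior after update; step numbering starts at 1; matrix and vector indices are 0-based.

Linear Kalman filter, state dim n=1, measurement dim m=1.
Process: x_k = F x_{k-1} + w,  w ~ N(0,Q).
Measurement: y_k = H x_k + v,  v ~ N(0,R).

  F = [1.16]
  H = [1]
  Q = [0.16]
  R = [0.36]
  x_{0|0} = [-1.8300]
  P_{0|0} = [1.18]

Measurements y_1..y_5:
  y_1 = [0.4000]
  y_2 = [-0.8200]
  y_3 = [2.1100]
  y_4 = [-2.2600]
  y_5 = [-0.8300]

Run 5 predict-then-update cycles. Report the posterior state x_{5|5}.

step 1: x^-=[-2.1228]  P^-=[1.7478]  S=[2.1078]  K=[0.8292]  nu=[2.5228]  x^+=[-0.0309]  P^+=[0.2985]
step 2: x^-=[-0.0358]  P^-=[0.5617]  S=[0.9217]  K=[0.6094]  nu=[-0.7842]  x^+=[-0.5137]  P^+=[0.2194]
step 3: x^-=[-0.5959]  P^-=[0.4552]  S=[0.8152]  K=[0.5584]  nu=[2.7059]  x^+=[0.9151]  P^+=[0.2010]
step 4: x^-=[1.0615]  P^-=[0.4305]  S=[0.7905]  K=[0.5446]  nu=[-3.3215]  x^+=[-0.7474]  P^+=[0.1961]
step 5: x^-=[-0.8669]  P^-=[0.4238]  S=[0.7838]  K=[0.5407]  nu=[0.0369]  x^+=[-0.8470]  P^+=[0.1947]

x_post = [-0.8470]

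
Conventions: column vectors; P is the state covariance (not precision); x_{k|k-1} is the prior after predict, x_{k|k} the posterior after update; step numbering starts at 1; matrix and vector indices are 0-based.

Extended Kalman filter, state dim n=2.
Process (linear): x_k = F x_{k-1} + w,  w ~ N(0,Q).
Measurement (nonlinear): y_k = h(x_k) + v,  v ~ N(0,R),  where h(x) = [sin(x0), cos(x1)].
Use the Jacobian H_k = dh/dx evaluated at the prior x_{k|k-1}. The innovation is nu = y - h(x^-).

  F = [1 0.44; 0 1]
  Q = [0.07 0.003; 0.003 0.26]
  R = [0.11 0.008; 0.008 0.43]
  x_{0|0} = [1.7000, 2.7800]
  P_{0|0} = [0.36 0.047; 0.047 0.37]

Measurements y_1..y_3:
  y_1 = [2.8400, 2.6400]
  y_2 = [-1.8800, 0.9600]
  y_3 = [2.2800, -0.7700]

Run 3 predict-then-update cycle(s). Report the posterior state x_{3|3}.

step 1: x^-=[2.9232, 2.7800]  P^-=[0.5430 0.2128; 0.2128 0.6300]  H_jac=[-0.9762 0.0000; 0.0000 -0.3538]  S=[0.6275 0.0815; 0.0815 0.5088]  K=[-0.8431 -0.0129; -0.2800 -0.3932]  nu=[2.6233, 3.5753]  x^+=[0.6653, 0.6398]  P^+=[0.0951 0.0348; 0.0348 0.4842]
step 2: x^-=[0.9468, 0.6398]  P^-=[0.2894 0.2508; 0.2508 0.7442]  H_jac=[0.5843 0.0000; 0.0000 -0.5970]  S=[0.2088 -0.0795; -0.0795 0.6953]  K=[0.7610 -0.1284; 0.4794 -0.5842]  nu=[-2.6915, 0.1578]  x^+=[-1.1218, -0.7428]  P^+=[0.1415 0.0823; 0.0823 0.4144]
step 3: x^-=[-1.4486, -0.7428]  P^-=[0.3641 0.2676; 0.2676 0.6744]  H_jac=[0.1219 0.0000; 0.0000 0.6763]  S=[0.1154 0.0301; 0.0301 0.7385]  K=[0.3241 0.2319; 0.1230 0.6126]  nu=[3.2725, -1.5066]  x^+=[-0.7372, -1.2631]  P^+=[0.3078 0.1513; 0.1513 0.3910]

x_post = [-0.7372, -1.2631]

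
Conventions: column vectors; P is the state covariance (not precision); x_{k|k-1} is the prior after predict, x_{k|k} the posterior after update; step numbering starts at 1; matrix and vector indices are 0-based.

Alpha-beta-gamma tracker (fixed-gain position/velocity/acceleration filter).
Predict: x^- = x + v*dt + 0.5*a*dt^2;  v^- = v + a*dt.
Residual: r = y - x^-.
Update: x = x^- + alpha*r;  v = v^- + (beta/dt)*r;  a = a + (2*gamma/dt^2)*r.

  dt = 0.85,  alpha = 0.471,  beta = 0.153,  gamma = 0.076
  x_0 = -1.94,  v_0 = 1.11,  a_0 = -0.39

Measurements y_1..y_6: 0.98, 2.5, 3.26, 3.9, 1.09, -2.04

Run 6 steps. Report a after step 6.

step 1: x_pred=-1.1374  r=2.1174  x^+=-0.1401  v^+=1.1596  a^+=0.0555
step 2: x_pred=0.8656  r=1.6344  x^+=1.6354  v^+=1.5010  a^+=0.3993
step 3: x_pred=3.0555  r=0.2045  x^+=3.1518  v^+=1.8772  a^+=0.4423
step 4: x_pred=4.9072  r=-1.0072  x^+=4.4328  v^+=2.0719  a^+=0.2304
step 5: x_pred=6.2771  r=-5.1871  x^+=3.8340  v^+=1.3340  a^+=-0.8608
step 6: x_pred=4.6570  r=-6.6970  x^+=1.5027  v^+=-0.6031  a^+=-2.2697

a_post = -2.2697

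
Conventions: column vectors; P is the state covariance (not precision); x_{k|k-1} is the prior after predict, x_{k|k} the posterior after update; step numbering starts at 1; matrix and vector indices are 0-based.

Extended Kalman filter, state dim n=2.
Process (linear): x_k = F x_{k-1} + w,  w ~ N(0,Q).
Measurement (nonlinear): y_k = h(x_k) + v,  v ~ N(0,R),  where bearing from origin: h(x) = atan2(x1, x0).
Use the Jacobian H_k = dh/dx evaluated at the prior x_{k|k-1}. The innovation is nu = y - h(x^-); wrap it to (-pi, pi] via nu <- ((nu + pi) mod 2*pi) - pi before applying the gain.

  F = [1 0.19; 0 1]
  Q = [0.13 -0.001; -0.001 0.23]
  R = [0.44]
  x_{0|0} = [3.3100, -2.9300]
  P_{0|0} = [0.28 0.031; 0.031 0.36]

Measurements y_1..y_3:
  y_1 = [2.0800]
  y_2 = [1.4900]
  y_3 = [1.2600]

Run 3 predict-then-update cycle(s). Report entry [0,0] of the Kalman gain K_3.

step 1: x^-=[2.7533, -2.9300]  P^-=[0.4348 0.0984; 0.0984 0.5900]  H_jac=[0.1812 0.1703]  S=[0.4775]  K=[0.2001; 0.2478]  nu=[2.8965]  x^+=[3.3330, -2.2122]  P^+=[0.4156 0.0747; 0.0747 0.5607]
step 2: x^-=[2.9127, -2.2122]  P^-=[0.5943 0.1802; 0.1802 0.7907]  H_jac=[0.1654 0.2177]  S=[0.5067]  K=[0.2714; 0.3986]  nu=[2.1396]  x^+=[3.4934, -1.3595]  P^+=[0.5570 0.1254; 0.1254 0.7102]
step 3: x^-=[3.2351, -1.3595]  P^-=[0.7603 0.2594; 0.2594 0.9402]  H_jac=[0.1104 0.2627]  S=[0.5292]  K=[0.2874; 0.5209]  nu=[1.6578]  x^+=[3.7115, -0.4960]  P^+=[0.7166 0.1802; 0.1802 0.7966]

K[0,0] = 0.2874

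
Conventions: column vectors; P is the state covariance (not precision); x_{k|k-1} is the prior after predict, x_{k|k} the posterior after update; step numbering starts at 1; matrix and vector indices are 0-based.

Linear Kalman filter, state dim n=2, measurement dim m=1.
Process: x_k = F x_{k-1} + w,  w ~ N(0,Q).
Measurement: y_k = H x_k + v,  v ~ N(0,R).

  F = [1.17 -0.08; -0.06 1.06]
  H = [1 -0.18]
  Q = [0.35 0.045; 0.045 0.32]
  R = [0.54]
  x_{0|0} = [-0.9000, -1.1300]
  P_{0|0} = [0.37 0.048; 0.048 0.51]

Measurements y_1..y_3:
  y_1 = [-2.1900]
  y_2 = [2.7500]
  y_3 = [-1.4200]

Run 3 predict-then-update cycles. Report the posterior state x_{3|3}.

step 1: x^-=[-0.9626, -1.1438]  P^-=[0.8508 0.0355; 0.0355 0.8883]  S=[1.4068]  K=[0.6002; -0.0884]  nu=[-1.4333]  x^+=[-1.8229, -1.0171]  P^+=[0.3440 0.1102; 0.1102 0.8773]
step 2: x^-=[-2.0514, -0.9688]  P^-=[0.8058 0.0836; 0.0836 1.2929]  S=[1.3576]  K=[0.5825; -0.1098]  nu=[4.6270]  x^+=[0.6437, -1.4769]  P^+=[0.3452 0.1705; 0.1705 1.2766]
step 3: x^-=[0.8713, -1.6041]  P^-=[0.7988 0.1248; 0.1248 1.7339]  S=[1.3501]  K=[0.5751; -0.1388]  nu=[-2.5800]  x^+=[-0.6124, -1.2461]  P^+=[0.3524 0.2325; 0.2325 1.7079]

x_post = [-0.6124, -1.2461]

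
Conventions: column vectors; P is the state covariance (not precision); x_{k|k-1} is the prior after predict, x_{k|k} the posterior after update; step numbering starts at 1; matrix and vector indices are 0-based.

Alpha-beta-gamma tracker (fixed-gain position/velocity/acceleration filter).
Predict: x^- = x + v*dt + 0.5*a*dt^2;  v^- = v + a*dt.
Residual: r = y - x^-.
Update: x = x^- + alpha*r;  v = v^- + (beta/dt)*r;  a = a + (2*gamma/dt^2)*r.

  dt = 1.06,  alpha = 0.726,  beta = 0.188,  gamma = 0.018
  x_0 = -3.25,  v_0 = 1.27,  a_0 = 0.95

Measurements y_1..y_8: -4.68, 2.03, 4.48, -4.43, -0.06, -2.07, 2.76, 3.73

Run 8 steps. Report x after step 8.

step 1: x_pred=-1.3701  r=-3.3099  x^+=-3.7731  v^+=1.6900  a^+=0.8440
step 2: x_pred=-1.5076  r=3.5376  x^+=1.0607  v^+=3.2120  a^+=0.9573
step 3: x_pred=5.0032  r=-0.5232  x^+=4.6234  v^+=4.1339  a^+=0.9405
step 4: x_pred=9.5337  r=-13.9637  x^+=-0.6039  v^+=2.6543  a^+=0.4931
step 5: x_pred=2.4866  r=-2.5466  x^+=0.6378  v^+=2.7254  a^+=0.4115
step 6: x_pred=3.7579  r=-5.8279  x^+=-0.4732  v^+=2.1280  a^+=0.2248
step 7: x_pred=1.9088  r=0.8512  x^+=2.5268  v^+=2.5172  a^+=0.2521
step 8: x_pred=5.3367  r=-1.6067  x^+=4.1702  v^+=2.4995  a^+=0.2006

x_post = 4.1702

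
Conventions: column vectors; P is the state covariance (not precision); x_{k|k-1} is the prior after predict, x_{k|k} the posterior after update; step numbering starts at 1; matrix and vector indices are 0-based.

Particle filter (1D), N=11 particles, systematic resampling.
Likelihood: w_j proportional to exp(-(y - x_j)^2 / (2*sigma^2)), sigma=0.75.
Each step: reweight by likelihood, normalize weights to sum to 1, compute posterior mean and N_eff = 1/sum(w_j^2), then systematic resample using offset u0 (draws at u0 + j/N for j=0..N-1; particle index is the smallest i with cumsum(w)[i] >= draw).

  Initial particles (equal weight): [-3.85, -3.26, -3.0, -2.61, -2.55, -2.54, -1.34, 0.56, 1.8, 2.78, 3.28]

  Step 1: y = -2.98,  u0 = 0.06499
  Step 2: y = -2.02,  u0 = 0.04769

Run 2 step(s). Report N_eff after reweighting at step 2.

N_eff = 8.9817

step 1: w=[0.0999, 0.1825, 0.1956, 0.1733, 0.1660, 0.1648, 0.0179, 0.0000, 0.0000, 0.0000, 0.0000]  mean=-2.8845  Neff=6.0019  idx=[0, 1, 1, 2, 2, 3, 3, 4, 4, 5, 5]
step 2: w=[0.0085, 0.0424, 0.0424, 0.0708, 0.0708, 0.1221, 0.1221, 0.1296, 0.1296, 0.1308, 0.1308]  mean=-2.6970  Neff=8.9817  idx=[1, 3, 4, 5, 6, 7, 7, 8, 9, 9, 10]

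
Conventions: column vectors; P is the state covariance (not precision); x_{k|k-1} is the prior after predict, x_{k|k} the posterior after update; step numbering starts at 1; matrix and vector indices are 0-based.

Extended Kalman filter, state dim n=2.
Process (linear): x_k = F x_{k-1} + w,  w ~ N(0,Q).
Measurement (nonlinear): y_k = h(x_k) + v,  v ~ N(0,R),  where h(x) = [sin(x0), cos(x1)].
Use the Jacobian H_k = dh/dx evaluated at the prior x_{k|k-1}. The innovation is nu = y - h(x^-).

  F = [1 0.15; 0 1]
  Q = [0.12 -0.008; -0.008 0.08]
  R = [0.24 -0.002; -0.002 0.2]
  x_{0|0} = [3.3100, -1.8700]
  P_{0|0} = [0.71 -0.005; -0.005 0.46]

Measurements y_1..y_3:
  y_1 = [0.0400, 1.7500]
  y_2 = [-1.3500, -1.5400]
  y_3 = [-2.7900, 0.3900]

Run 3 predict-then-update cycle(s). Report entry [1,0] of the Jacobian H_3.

H_jac[1,0] = 0.0000

step 1: x^-=[3.0295, -1.8700]  P^-=[0.8388 0.0560; 0.0560 0.5400]  H_jac=[-0.9937 0.0000; 0.0000 0.9556]  S=[1.0684 -0.0552; -0.0552 0.6931]  K=[-0.7795 0.0152; -0.0137 0.7434]  nu=[-0.0719, 2.0448]  x^+=[3.1165, -0.3489]  P^+=[0.1883 0.0048; 0.0048 0.1556]
step 2: x^-=[3.0642, -0.3489]  P^-=[0.3132 0.0201; 0.0201 0.2356]  H_jac=[-0.9970 0.0000; 0.0000 0.3419]  S=[0.5514 -0.0089; -0.0089 0.2275]  K=[-0.5663 0.0082; -0.0308 0.3528]  nu=[-1.4273, -2.4798]  x^+=[3.8521, -1.1799]  P^+=[0.1363 0.0081; 0.0081 0.2066]
step 3: x^-=[3.6751, -1.1799]  P^-=[0.2634 0.0311; 0.0311 0.2866]  H_jac=[-0.8610 0.0000; 0.0000 0.9246]  S=[0.4353 -0.0268; -0.0268 0.4450]  K=[-0.5190 0.0334; -0.0250 0.5940]  nu=[-2.2814, 0.0090]  x^+=[4.8595, -1.1175]  P^+=[0.1447 0.0083; 0.0083 0.1285]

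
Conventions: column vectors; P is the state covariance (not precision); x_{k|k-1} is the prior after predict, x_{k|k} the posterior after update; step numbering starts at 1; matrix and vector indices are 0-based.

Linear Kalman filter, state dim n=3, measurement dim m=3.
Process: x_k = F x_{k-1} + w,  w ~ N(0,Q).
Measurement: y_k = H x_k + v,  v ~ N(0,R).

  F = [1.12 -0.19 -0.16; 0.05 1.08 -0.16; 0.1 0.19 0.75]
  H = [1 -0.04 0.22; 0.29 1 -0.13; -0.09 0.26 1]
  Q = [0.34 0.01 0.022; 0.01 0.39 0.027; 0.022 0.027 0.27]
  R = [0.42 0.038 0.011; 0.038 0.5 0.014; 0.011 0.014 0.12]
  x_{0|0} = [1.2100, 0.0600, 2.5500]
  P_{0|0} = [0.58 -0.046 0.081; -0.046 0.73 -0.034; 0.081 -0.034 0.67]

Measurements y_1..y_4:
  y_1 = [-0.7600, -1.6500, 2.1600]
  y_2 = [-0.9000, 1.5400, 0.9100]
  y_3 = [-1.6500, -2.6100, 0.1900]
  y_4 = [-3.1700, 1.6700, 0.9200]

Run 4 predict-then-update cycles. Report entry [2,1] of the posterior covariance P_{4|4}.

P_post[2,1] = -0.0345

step 1: x^-=[0.9358, -0.2827, 2.0449]  P^-=[1.0995 -0.1557 0.0439; -0.1557 1.2656 0.0691; 0.0439 0.0691 0.6797]  S=[1.5850 0.1456 0.0516; 0.1456 1.7579 0.3083; 0.0516 0.3083 0.9295]  K=[0.7035 0.0597 -0.1616; -0.1891 0.6638 0.2338; 0.1085 -0.1513 0.7905]  nu=[-2.1570, -1.3728, 0.2728]  x^+=[-0.7077, -0.7222, 2.2344]  P^+=[0.2900 -0.0269 0.0223; -0.0269 0.3289 -0.0527; 0.0223 -0.0527 0.1096]
step 2: x^-=[-1.0129, -1.1729, 1.4678]  P^-=[0.7187 -0.0674 0.0517; -0.0674 0.7921 0.0390; 0.0517 0.0390 0.3338]  S=[1.1836 0.1439 0.0451; 0.1439 1.3051 0.2121; 0.0451 0.2121 0.5273]  K=[0.6173 0.0565 -0.1334; -0.1549 0.5624 0.2631; 0.0922 -0.1127 0.6808]  nu=[-0.2570, 3.1974, -0.3440]  x^+=[-0.9450, 0.5747, 0.8497]  P^+=[0.2547 -0.0214 0.0201; -0.0214 0.2804 -0.0371; 0.0201 -0.0371 0.0926]
step 3: x^-=[-1.3035, 0.4375, 0.6519]  P^-=[0.6716 -0.0551 0.0481; -0.0551 0.7302 0.0437; 0.0481 0.0437 0.3264]  S=[1.1334 0.1465 0.0481; 0.1465 1.2453 0.2014; 0.0481 0.2014 0.5178]  K=[0.6020 0.0574 -0.1298; -0.1473 0.5438 0.2628; 0.0894 -0.1079 0.6775]  nu=[-0.4724, -2.5847, -0.6930]  x^+=[-1.6462, -1.0807, 0.4190]  P^+=[0.2485 -0.0198 0.0194; -0.0198 0.2712 -0.0348; 0.0194 -0.0348 0.0916]
step 4: x^-=[-1.7055, -1.3165, -0.0557]  P^-=[0.6633 -0.0518 0.0472; -0.0518 0.7189 0.0439; 0.0472 0.0439 0.3260]  S=[1.1243 0.1478 0.0489; 0.1478 1.2351 0.1986; 0.0489 0.1986 0.5167]  K=[0.5990 0.0579 -0.1292; -0.1455 0.5406 0.2617; 0.0888 -0.1073 0.6776]  nu=[-1.5049, 3.4738, 1.1645]  x^+=[-2.5563, 1.0851, 0.2270]  P^+=[0.2474 -0.0193 0.0192; -0.0193 0.2695 -0.0345; 0.0192 -0.0345 0.0915]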